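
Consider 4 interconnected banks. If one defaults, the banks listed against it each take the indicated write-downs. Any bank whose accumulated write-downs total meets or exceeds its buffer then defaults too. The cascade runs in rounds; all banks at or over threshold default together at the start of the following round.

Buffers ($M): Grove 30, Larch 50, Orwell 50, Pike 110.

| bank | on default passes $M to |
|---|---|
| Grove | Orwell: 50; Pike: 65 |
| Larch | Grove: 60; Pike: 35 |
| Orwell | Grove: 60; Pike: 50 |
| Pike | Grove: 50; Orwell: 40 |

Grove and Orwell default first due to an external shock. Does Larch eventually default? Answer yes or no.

Round 1 — Grove, Orwell default (initial).
  Pike: +65+50 → 115 ≥ 110
Round 2 — Pike defaults.
No further defaults.

no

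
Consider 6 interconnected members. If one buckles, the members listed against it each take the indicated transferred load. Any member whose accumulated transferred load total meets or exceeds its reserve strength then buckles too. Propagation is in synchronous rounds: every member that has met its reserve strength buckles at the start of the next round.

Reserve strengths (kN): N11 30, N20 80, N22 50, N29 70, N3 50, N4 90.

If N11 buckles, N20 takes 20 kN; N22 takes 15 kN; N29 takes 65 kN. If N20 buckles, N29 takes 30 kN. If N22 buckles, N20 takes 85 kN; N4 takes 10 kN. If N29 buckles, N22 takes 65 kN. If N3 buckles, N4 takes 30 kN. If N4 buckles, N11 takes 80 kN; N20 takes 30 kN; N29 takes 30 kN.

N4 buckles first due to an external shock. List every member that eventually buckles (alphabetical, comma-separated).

N11, N20, N22, N29, N4

Round 1 — N4 buckles (initial).
  N11: +80 → 80 ≥ 30
  N20: +30 → 30 < 80
  N29: +30 → 30 < 70
Round 2 — N11 buckles.
  N20: +20 → 50 < 80
  N22: +15 → 15 < 50
  N29: +65 → 95 ≥ 70
Round 3 — N29 buckles.
  N22: +65 → 80 ≥ 50
Round 4 — N22 buckles.
  N20: +85 → 135 ≥ 80
Round 5 — N20 buckles.
No further bucklings.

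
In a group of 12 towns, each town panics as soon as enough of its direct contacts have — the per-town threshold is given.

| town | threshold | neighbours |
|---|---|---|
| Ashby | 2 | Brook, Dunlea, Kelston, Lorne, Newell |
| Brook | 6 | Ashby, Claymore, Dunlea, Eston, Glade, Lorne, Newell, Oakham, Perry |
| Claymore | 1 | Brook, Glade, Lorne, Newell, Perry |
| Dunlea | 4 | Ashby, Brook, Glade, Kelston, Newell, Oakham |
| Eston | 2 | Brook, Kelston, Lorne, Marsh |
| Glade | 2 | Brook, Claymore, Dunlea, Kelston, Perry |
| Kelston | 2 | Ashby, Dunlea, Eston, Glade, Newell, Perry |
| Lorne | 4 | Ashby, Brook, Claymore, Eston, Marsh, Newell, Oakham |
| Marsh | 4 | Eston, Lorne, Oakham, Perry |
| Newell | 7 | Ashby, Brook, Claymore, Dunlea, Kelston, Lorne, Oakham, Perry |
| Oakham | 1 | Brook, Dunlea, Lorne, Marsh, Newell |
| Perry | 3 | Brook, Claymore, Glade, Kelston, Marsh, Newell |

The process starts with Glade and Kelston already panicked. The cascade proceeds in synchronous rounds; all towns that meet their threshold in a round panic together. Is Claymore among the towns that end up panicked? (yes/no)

yes

Round 1 — Glade, Kelston panic (initial).
Round 2 — checking thresholds:
  Ashby: 1 of 5 neighbours < 2, below threshold.
  Brook: 1 of 9 neighbours < 6, below threshold.
  Claymore: 1 of 5 neighbours ≥ 1, panics.
  Dunlea: 2 of 6 neighbours < 4, below threshold.
  Eston: 1 of 4 neighbours < 2, below threshold.
  Newell: 1 of 8 neighbours < 7, below threshold.
  Perry: 2 of 6 neighbours < 3, below threshold.
Round 3 — checking thresholds:
  Ashby: 1 of 5 neighbours < 2, below threshold.
  Brook: 2 of 9 neighbours < 6, below threshold.
  Dunlea: 2 of 6 neighbours < 4, below threshold.
  Eston: 1 of 4 neighbours < 2, below threshold.
  Lorne: 1 of 7 neighbours < 4, below threshold.
  Newell: 2 of 8 neighbours < 7, below threshold.
  Perry: 3 of 6 neighbours ≥ 3, panics.
Round 4 — no new panics; cascade stops.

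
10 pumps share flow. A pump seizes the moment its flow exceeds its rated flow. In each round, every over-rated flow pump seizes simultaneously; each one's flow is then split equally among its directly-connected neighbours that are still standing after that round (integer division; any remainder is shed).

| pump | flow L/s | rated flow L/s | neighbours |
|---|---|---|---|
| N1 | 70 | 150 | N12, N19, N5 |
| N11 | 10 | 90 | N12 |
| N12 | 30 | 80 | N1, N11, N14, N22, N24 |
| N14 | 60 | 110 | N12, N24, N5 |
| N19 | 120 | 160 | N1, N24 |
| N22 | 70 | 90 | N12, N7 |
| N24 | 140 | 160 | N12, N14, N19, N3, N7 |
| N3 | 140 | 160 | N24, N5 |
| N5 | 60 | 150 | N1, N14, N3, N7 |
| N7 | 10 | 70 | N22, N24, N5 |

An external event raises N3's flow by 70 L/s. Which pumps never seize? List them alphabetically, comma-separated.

N11

Round 1 — N3 at 210 > 160. N3 seizes.
  N3 sheds 210 L/s to N24, N5: 105 each.
    N24: 140+105 = 245 > 160
    N5: 60+105 = 165 > 150
Round 2 — N24, N5 seize.
  N24 sheds 245 L/s to N12, N14, N19, N7: 61 each (1 lost).
    N12: 30+61 = 91 > 80
    N14: 60+61 = 121 > 110
    N19: 120+61 = 181 > 160
    N7: 10+61 = 71 > 70
  N5 sheds 165 L/s to N1, N14, N7: 55 each.
    N1: 70+55 = 125 ≤ 150
    N14: 121+55 = 176 > 110
    N7: 71+55 = 126 > 70
Round 3 — N12, N14, N19, N7 seize.
  N12 sheds 91 L/s to N1, N11, N22: 30 each (1 lost).
    N1: 125+30 = 155 > 150
    N11: 10+30 = 40 ≤ 90
    N22: 70+30 = 100 > 90
  N14 sheds 176 L/s: no online neighbours, lost.
  N19 sheds 181 L/s to N1: 181 each.
    N1: 155+181 = 336 > 150
  N7 sheds 126 L/s to N22: 126 each.
    N22: 100+126 = 226 > 90
Round 4 — N1, N22 seize.
  N1 sheds 336 L/s: no online neighbours, lost.
  N22 sheds 226 L/s: no online neighbours, lost.
No further seizures.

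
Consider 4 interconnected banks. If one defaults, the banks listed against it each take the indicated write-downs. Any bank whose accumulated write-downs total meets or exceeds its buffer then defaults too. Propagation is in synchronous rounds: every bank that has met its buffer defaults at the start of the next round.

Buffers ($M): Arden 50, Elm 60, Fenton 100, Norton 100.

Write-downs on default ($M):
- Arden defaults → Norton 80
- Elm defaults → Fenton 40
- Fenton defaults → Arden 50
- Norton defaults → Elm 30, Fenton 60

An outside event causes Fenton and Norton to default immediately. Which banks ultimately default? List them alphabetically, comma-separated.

Round 1 — Fenton, Norton default (initial).
  Arden: +50 → 50 ≥ 50
  Elm: +30 → 30 < 60
Round 2 — Arden defaults.
No further defaults.

Arden, Fenton, Norton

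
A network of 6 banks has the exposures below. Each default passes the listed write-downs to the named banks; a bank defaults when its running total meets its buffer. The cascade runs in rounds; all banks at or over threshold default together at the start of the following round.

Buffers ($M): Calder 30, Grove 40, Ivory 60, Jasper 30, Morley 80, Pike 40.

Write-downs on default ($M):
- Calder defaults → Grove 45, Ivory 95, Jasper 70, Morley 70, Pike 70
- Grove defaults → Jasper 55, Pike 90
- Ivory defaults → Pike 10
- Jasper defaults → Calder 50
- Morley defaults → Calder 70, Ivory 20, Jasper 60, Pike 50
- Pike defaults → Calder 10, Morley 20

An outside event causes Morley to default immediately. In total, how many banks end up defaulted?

Round 1 — Morley defaults (initial).
  Calder: +70 → 70 ≥ 30
  Ivory: +20 → 20 < 60
  Jasper: +60 → 60 ≥ 30
  Pike: +50 → 50 ≥ 40
Round 2 — Calder, Jasper, Pike default.
  Grove: +45 → 45 ≥ 40
  Ivory: +95 → 115 ≥ 60
Round 3 — Grove, Ivory default.
No further defaults.

6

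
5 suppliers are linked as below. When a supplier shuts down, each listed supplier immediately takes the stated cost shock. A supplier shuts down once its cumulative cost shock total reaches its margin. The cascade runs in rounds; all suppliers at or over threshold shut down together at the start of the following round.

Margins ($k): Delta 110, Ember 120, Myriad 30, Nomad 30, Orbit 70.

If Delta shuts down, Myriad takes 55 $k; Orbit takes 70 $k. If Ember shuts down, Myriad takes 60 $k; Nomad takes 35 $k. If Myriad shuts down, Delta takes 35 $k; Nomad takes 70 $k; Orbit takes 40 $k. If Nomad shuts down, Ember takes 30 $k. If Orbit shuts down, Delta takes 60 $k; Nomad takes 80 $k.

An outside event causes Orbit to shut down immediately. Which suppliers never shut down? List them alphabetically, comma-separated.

Delta, Ember, Myriad

Round 1 — Orbit shuts down (initial).
  Delta: +60 → 60 < 110
  Nomad: +80 → 80 ≥ 30
Round 2 — Nomad shuts down.
  Ember: +30 → 30 < 120
No further shutdowns.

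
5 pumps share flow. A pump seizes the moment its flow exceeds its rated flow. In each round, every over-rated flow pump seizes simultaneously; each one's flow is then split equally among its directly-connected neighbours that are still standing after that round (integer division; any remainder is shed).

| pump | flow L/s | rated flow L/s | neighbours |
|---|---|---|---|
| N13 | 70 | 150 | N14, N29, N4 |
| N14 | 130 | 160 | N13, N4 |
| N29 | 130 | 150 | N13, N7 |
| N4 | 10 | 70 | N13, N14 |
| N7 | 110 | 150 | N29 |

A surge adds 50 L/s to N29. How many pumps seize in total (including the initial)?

Round 1 — N29 at 180 > 150. N29 seizes.
  N29 sheds 180 L/s to N13, N7: 90 each.
    N13: 70+90 = 160 > 150
    N7: 110+90 = 200 > 150
Round 2 — N13, N7 seize.
  N13 sheds 160 L/s to N14, N4: 80 each.
    N14: 130+80 = 210 > 160
    N4: 10+80 = 90 > 70
  N7 sheds 200 L/s: no online neighbours, lost.
Round 3 — N14, N4 seize.
  N14 sheds 210 L/s: no online neighbours, lost.
  N4 sheds 90 L/s: no online neighbours, lost.
No further seizures.

5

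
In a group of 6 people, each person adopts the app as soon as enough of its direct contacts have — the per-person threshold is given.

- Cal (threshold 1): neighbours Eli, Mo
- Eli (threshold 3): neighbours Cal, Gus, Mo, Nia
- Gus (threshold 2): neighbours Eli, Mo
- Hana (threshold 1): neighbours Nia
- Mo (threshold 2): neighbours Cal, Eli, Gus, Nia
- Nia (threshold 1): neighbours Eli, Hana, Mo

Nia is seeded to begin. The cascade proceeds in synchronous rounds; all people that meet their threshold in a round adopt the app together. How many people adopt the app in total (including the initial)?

Round 1 — Nia adopts the app (initial).
Round 2 — checking thresholds:
  Eli: 1 of 4 neighbours < 3, not yet.
  Hana: 1 of 1 neighbours ≥ 1, adopts the app.
  Mo: 1 of 4 neighbours < 2, not yet.
Round 3 — no new adoptions; cascade stops.

2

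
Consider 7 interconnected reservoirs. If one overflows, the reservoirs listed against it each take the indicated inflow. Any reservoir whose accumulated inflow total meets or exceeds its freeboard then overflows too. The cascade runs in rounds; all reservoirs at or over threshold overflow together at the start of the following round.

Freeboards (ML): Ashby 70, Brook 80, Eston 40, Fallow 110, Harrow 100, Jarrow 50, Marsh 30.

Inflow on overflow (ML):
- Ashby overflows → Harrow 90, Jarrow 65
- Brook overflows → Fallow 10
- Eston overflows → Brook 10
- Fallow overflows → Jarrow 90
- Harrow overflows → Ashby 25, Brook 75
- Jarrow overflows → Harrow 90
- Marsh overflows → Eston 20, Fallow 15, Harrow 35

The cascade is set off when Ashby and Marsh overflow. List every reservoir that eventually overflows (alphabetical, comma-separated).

Round 1 — Ashby, Marsh overflow (initial).
  Eston: +20 → 20 < 40
  Fallow: +15 → 15 < 110
  Harrow: +90+35 → 125 ≥ 100
  Jarrow: +65 → 65 ≥ 50
Round 2 — Harrow, Jarrow overflow.
  Brook: +75 → 75 < 80
No further overflows.

Ashby, Harrow, Jarrow, Marsh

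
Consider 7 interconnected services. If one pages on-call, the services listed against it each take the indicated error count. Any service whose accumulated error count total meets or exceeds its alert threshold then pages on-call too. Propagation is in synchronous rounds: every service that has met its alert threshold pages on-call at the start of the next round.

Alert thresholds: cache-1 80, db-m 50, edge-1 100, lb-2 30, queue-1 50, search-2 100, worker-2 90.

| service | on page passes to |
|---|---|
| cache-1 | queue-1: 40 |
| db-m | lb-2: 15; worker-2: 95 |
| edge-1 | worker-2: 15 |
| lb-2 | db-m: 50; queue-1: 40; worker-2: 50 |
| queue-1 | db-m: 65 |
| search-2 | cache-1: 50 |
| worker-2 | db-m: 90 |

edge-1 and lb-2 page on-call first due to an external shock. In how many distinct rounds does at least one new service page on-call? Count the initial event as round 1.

3

Round 1 — edge-1, lb-2 page on-call (initial).
  db-m: +50 → 50 ≥ 50
  queue-1: +40 → 40 < 50
  worker-2: +15+50 → 65 < 90
Round 2 — db-m pages on-call.
  worker-2: +95 → 160 ≥ 90
Round 3 — worker-2 pages on-call.
No further pages.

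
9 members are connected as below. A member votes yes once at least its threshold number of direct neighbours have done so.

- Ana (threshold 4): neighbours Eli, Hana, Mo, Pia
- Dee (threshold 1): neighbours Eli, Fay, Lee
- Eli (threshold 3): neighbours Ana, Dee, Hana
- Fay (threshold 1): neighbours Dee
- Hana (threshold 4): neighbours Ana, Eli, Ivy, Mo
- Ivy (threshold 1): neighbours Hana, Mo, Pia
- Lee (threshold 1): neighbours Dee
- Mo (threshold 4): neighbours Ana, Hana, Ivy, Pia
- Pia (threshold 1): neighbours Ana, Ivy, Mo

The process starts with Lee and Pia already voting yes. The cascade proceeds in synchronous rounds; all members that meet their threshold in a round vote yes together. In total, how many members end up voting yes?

Round 1 — Lee, Pia vote yes (initial).
Round 2 — checking thresholds:
  Ana: 1 of 4 neighbours < 4, below threshold.
  Dee: 1 of 3 neighbours ≥ 1, votes yes.
  Ivy: 1 of 3 neighbours ≥ 1, votes yes.
  Mo: 1 of 4 neighbours < 4, below threshold.
Round 3 — checking thresholds:
  Ana: 1 of 4 neighbours < 4, below threshold.
  Eli: 1 of 3 neighbours < 3, below threshold.
  Fay: 1 of 1 neighbours ≥ 1, votes yes.
  Hana: 1 of 4 neighbours < 4, below threshold.
  Mo: 2 of 4 neighbours < 4, below threshold.
Round 4 — no new yes votes; cascade stops.

5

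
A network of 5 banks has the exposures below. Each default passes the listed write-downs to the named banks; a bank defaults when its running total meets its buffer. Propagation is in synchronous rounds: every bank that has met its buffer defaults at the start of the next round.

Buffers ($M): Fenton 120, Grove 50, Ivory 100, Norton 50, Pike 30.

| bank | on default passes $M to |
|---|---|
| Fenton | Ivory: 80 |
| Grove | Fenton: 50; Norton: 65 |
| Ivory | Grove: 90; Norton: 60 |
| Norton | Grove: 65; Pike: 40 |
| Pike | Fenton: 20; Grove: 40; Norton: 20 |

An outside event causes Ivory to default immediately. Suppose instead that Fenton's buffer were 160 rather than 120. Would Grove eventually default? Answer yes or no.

With Fenton's buffer at 160:
Round 1 — Ivory defaults (initial).
  Grove: +90 → 90 ≥ 50
  Norton: +60 → 60 ≥ 50
Round 2 — Grove, Norton default.
  Fenton: +50 → 50 < 160
  Pike: +40 → 40 ≥ 30
Round 3 — Pike defaults.
  Fenton: +20 → 70 < 160
No further defaults.

yes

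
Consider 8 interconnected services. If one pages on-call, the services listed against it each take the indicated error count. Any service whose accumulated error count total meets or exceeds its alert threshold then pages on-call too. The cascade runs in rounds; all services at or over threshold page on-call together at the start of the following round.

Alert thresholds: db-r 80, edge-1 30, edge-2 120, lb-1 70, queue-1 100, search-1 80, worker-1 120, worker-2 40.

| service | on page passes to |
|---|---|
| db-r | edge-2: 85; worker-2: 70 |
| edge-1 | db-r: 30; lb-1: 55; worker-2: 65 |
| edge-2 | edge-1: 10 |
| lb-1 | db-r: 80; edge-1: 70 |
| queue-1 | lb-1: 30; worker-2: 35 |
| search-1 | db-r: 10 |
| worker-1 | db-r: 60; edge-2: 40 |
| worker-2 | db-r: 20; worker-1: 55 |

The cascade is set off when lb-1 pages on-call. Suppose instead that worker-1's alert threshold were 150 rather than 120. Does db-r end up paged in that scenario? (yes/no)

With worker-1's alert threshold at 150:
Round 1 — lb-1 pages on-call (initial).
  db-r: +80 → 80 ≥ 80
  edge-1: +70 → 70 ≥ 30
Round 2 — db-r, edge-1 page on-call.
  edge-2: +85 → 85 < 120
  worker-2: +70+65 → 135 ≥ 40
Round 3 — worker-2 pages on-call.
  worker-1: +55 → 55 < 150
No further pages.

yes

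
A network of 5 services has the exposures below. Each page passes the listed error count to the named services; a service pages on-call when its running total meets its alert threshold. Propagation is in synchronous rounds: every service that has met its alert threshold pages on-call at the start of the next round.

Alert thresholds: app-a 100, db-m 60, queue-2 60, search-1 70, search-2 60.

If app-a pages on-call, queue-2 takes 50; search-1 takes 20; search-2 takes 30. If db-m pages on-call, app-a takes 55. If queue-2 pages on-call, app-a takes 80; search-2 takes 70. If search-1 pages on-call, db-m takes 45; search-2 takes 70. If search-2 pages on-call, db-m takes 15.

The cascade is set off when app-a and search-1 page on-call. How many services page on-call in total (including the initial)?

Round 1 — app-a, search-1 page on-call (initial).
  db-m: +45 → 45 < 60
  queue-2: +50 → 50 < 60
  search-2: +30+70 → 100 ≥ 60
Round 2 — search-2 pages on-call.
  db-m: +15 → 60 ≥ 60
Round 3 — db-m pages on-call.
No further pages.

4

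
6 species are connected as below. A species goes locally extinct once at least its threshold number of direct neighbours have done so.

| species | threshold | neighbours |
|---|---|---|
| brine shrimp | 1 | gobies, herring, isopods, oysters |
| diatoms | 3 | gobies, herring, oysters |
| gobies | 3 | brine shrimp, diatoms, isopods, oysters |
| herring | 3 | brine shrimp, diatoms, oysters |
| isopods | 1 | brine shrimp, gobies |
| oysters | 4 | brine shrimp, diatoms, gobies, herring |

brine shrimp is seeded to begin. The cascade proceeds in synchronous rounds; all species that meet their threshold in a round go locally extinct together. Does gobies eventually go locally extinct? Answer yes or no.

no

Round 1 — brine shrimp goes locally extinct (initial).
Round 2 — checking thresholds:
  gobies: 1 of 4 neighbours < 3, not yet.
  herring: 1 of 3 neighbours < 3, not yet.
  isopods: 1 of 2 neighbours ≥ 1, goes locally extinct.
  oysters: 1 of 4 neighbours < 4, not yet.
Round 3 — no new extinctions; cascade stops.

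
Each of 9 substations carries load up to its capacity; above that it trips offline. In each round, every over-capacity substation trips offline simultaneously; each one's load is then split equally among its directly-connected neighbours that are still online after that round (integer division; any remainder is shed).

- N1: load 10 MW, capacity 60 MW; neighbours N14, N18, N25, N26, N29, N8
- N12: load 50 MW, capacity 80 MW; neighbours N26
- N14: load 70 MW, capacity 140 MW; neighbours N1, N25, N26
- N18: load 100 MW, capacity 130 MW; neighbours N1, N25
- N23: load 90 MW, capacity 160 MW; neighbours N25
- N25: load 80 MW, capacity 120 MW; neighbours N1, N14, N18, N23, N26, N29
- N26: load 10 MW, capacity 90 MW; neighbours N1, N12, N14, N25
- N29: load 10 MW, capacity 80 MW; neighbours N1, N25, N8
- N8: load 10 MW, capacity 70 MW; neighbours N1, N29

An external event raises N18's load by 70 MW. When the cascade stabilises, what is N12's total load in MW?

Round 1 — N18 at 170 > 130. N18 trips offline.
  N18 sheds 170 MW to N1, N25: 85 each.
    N1: 10+85 = 95 > 60
    N25: 80+85 = 165 > 120
Round 2 — N1, N25 trip offline.
  N1 sheds 95 MW to N14, N26, N29, N8: 23 each (3 lost).
    N14: 70+23 = 93 ≤ 140
    N26: 10+23 = 33 ≤ 90
    N29: 10+23 = 33 ≤ 80
    N8: 10+23 = 33 ≤ 70
  N25 sheds 165 MW to N14, N23, N26, N29: 41 each (1 lost).
    N14: 93+41 = 134 ≤ 140
    N23: 90+41 = 131 ≤ 160
    N26: 33+41 = 74 ≤ 90
    N29: 33+41 = 74 ≤ 80
No further trips.

50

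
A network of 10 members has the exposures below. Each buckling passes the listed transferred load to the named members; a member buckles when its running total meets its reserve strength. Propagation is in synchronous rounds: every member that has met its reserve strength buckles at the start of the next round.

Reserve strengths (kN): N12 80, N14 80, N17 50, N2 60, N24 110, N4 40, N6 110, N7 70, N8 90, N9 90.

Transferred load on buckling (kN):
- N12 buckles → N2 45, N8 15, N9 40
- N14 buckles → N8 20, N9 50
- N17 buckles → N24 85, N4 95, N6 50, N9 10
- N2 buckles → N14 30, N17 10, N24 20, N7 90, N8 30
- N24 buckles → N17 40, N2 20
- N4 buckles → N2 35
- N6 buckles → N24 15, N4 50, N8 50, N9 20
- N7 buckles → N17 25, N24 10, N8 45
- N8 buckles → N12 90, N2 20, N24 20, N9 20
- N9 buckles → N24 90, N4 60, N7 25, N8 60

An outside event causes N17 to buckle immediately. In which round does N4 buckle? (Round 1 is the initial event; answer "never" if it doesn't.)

Round 1 — N17 buckles (initial).
  N24: +85 → 85 < 110
  N4: +95 → 95 ≥ 40
  N6: +50 → 50 < 110
  N9: +10 → 10 < 90
Round 2 — N4 buckles.
  N2: +35 → 35 < 60
No further bucklings.

2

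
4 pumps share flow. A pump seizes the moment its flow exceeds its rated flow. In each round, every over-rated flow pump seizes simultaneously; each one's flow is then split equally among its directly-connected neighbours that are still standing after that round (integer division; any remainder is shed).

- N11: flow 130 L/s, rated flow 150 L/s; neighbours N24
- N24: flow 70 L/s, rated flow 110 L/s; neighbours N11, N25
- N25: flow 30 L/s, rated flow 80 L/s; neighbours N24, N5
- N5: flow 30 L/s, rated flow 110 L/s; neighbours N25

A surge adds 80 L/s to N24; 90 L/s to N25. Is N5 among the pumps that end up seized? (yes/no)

Round 1 — N24 at 150 > 110; N25 at 120 > 80. N24, N25 seize.
  N24 sheds 150 L/s to N11: 150 each.
    N11: 130+150 = 280 > 150
  N25 sheds 120 L/s to N5: 120 each.
    N5: 30+120 = 150 > 110
Round 2 — N11, N5 seize.
  N11 sheds 280 L/s: no online neighbours, lost.
  N5 sheds 150 L/s: no online neighbours, lost.
No further seizures.

yes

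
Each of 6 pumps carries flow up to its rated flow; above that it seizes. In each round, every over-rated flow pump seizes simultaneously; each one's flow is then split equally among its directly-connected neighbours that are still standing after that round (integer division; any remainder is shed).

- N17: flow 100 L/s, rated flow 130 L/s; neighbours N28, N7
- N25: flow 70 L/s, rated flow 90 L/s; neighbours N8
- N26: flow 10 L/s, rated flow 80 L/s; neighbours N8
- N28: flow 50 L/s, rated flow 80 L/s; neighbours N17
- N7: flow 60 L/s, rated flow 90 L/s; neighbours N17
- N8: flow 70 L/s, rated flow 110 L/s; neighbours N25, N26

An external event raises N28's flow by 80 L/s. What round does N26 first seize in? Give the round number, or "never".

Round 1 — N28 at 130 > 80. N28 seizes.
  N28 sheds 130 L/s to N17: 130 each.
    N17: 100+130 = 230 > 130
Round 2 — N17 seizes.
  N17 sheds 230 L/s to N7: 230 each.
    N7: 60+230 = 290 > 90
Round 3 — N7 seizes.
  N7 sheds 290 L/s: no online neighbours, lost.
No further seizures.

never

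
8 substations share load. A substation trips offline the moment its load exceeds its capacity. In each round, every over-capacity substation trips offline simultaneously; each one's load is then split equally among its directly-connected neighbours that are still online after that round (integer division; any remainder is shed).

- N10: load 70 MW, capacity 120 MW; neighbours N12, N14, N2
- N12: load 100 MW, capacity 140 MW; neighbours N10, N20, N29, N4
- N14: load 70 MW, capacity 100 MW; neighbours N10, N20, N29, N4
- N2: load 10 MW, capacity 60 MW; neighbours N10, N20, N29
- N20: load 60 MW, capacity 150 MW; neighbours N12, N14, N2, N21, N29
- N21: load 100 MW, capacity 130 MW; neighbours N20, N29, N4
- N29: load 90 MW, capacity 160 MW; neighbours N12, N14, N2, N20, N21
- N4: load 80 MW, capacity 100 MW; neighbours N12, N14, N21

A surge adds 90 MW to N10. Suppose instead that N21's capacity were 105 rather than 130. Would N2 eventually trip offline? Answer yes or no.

yes

With N21's capacity at 105:
Round 1 — N10 at 160 > 120. N10 trips offline.
  N10 sheds 160 MW to N12, N14, N2: 53 each (1 lost).
    N12: 100+53 = 153 > 140
    N14: 70+53 = 123 > 100
    N2: 10+53 = 63 > 60
Round 2 — N12, N14, N2 trip offline.
  N12 sheds 153 MW to N20, N29, N4: 51 each.
    N20: 60+51 = 111 ≤ 150
    N29: 90+51 = 141 ≤ 160
    N4: 80+51 = 131 > 100
  N14 sheds 123 MW to N20, N29, N4: 41 each.
    N20: 111+41 = 152 > 150
    N29: 141+41 = 182 > 160
    N4: 131+41 = 172 > 100
  N2 sheds 63 MW to N20, N29: 31 each (1 lost).
    N20: 152+31 = 183 > 150
    N29: 182+31 = 213 > 160
Round 3 — N20, N29, N4 trip offline.
  N20 sheds 183 MW to N21: 183 each.
    N21: 100+183 = 283 > 105
  N29 sheds 213 MW to N21: 213 each.
    N21: 283+213 = 496 > 105
  N4 sheds 172 MW to N21: 172 each.
    N21: 496+172 = 668 > 105
Round 4 — N21 trips offline.
  N21 sheds 668 MW: no online neighbours, lost.
No further trips.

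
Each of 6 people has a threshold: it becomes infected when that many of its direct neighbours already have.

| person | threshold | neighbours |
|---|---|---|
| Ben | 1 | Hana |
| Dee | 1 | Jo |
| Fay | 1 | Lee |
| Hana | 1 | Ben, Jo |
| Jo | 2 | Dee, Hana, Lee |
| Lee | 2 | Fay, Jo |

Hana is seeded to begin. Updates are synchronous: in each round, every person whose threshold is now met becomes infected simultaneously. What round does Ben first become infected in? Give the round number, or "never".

Round 1 — Hana becomes infected (initial).
Round 2 — checking thresholds:
  Ben: 1 of 1 neighbours ≥ 1, becomes infected.
  Jo: 1 of 3 neighbours < 2, holds.
Round 3 — no new infections; cascade stops.

2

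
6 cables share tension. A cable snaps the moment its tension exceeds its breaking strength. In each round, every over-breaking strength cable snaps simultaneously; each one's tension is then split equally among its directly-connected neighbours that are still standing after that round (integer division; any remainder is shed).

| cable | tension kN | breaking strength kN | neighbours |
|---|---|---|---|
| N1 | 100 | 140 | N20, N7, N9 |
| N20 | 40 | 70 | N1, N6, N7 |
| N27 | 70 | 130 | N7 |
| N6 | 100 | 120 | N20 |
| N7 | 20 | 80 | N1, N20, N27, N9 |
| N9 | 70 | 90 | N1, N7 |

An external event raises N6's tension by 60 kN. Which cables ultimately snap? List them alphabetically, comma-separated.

Round 1 — N6 at 160 > 120. N6 snaps.
  N6 sheds 160 kN to N20: 160 each.
    N20: 40+160 = 200 > 70
Round 2 — N20 snaps.
  N20 sheds 200 kN to N1, N7: 100 each.
    N1: 100+100 = 200 > 140
    N7: 20+100 = 120 > 80
Round 3 — N1, N7 snap.
  N1 sheds 200 kN to N9: 200 each.
    N9: 70+200 = 270 > 90
  N7 sheds 120 kN to N27, N9: 60 each.
    N27: 70+60 = 130 ≤ 130
    N9: 270+60 = 330 > 90
Round 4 — N9 snaps.
  N9 sheds 330 kN: no online neighbours, lost.
No further breaks.

N1, N20, N6, N7, N9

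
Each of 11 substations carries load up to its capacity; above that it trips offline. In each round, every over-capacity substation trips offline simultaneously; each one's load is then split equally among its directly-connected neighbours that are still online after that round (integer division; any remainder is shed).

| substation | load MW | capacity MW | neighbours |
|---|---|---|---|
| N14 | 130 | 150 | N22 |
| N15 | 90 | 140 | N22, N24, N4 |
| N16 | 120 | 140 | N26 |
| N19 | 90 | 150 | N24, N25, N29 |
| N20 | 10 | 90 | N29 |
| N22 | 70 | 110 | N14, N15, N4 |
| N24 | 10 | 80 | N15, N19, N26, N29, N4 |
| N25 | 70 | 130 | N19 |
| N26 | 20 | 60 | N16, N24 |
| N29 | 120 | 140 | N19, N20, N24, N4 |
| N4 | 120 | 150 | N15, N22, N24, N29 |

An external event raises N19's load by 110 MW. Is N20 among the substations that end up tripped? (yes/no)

no

Round 1 — N19 at 200 > 150. N19 trips offline.
  N19 sheds 200 MW to N24, N25, N29: 66 each (2 lost).
    N24: 10+66 = 76 ≤ 80
    N25: 70+66 = 136 > 130
    N29: 120+66 = 186 > 140
Round 2 — N25, N29 trip offline.
  N25 sheds 136 MW: no online neighbours, lost.
  N29 sheds 186 MW to N20, N24, N4: 62 each.
    N20: 10+62 = 72 ≤ 90
    N24: 76+62 = 138 > 80
    N4: 120+62 = 182 > 150
Round 3 — N24, N4 trip offline.
  N24 sheds 138 MW to N15, N26: 69 each.
    N15: 90+69 = 159 > 140
    N26: 20+69 = 89 > 60
  N4 sheds 182 MW to N15, N22: 91 each.
    N15: 159+91 = 250 > 140
    N22: 70+91 = 161 > 110
Round 4 — N15, N22, N26 trip offline.
  N15 sheds 250 MW: no online neighbours, lost.
  N22 sheds 161 MW to N14: 161 each.
    N14: 130+161 = 291 > 150
  N26 sheds 89 MW to N16: 89 each.
    N16: 120+89 = 209 > 140
Round 5 — N14, N16 trip offline.
  N14 sheds 291 MW: no online neighbours, lost.
  N16 sheds 209 MW: no online neighbours, lost.
No further trips.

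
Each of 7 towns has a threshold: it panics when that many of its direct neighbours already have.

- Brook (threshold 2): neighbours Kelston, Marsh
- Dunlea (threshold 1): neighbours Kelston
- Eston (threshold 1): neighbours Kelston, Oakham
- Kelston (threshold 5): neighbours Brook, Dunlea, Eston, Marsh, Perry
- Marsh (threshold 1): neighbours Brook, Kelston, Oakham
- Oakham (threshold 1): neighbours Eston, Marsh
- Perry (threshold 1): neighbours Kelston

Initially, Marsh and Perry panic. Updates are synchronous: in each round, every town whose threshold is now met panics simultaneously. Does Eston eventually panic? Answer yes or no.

yes

Round 1 — Marsh, Perry panic (initial).
Round 2 — checking thresholds:
  Brook: 1 of 2 neighbours < 2, holds.
  Kelston: 2 of 5 neighbours < 5, holds.
  Oakham: 1 of 2 neighbours ≥ 1, panics.
Round 3 — checking thresholds:
  Brook: 1 of 2 neighbours < 2, holds.
  Eston: 1 of 2 neighbours ≥ 1, panics.
  Kelston: 2 of 5 neighbours < 5, holds.
Round 4 — no new panics; cascade stops.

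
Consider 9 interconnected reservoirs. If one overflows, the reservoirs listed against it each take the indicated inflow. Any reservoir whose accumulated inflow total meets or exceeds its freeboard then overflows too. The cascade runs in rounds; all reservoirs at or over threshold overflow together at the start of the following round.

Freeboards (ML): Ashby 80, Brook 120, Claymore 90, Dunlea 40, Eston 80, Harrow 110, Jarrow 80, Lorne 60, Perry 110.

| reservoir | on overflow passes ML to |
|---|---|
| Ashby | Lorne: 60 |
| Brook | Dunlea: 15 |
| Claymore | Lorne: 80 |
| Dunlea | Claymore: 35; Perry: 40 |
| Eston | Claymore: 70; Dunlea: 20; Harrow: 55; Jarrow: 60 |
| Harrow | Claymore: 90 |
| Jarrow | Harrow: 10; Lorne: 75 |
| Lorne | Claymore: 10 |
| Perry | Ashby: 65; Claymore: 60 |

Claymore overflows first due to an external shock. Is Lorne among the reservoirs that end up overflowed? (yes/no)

yes

Round 1 — Claymore overflows (initial).
  Lorne: +80 → 80 ≥ 60
Round 2 — Lorne overflows.
No further overflows.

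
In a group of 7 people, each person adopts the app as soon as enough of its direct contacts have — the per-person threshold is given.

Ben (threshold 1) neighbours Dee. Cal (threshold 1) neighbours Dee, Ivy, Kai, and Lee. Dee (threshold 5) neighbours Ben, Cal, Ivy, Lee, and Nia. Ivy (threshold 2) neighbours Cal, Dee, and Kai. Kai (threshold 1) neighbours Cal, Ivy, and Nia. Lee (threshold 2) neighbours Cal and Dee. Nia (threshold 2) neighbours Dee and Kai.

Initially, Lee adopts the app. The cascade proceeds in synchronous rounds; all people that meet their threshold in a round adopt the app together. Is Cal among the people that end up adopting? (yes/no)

yes

Round 1 — Lee adopts the app (initial).
Round 2 — checking thresholds:
  Cal: 1 of 4 neighbours ≥ 1, adopts the app.
  Dee: 1 of 5 neighbours < 5, holds.
Round 3 — checking thresholds:
  Dee: 2 of 5 neighbours < 5, holds.
  Ivy: 1 of 3 neighbours < 2, holds.
  Kai: 1 of 3 neighbours ≥ 1, adopts the app.
Round 4 — checking thresholds:
  Dee: 2 of 5 neighbours < 5, holds.
  Ivy: 2 of 3 neighbours ≥ 2, adopts the app.
  Nia: 1 of 2 neighbours < 2, holds.
Round 5 — no new adoptions; cascade stops.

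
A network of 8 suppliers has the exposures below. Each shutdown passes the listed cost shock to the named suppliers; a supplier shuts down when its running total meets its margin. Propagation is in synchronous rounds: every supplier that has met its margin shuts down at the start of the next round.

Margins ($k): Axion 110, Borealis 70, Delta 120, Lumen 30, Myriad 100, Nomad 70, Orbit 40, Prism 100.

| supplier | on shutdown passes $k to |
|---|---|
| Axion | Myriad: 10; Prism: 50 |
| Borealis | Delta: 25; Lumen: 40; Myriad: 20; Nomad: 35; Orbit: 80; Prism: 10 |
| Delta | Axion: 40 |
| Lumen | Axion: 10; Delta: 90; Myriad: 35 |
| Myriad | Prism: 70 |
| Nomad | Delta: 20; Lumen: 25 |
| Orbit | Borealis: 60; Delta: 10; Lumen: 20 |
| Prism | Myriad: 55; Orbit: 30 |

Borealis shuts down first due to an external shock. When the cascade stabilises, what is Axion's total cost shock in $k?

Round 1 — Borealis shuts down (initial).
  Delta: +25 → 25 < 120
  Lumen: +40 → 40 ≥ 30
  Myriad: +20 → 20 < 100
  Nomad: +35 → 35 < 70
  Orbit: +80 → 80 ≥ 40
  Prism: +10 → 10 < 100
Round 2 — Lumen, Orbit shut down.
  Axion: +10 → 10 < 110
  Delta: +90+10 → 125 ≥ 120
  Myriad: +35 → 55 < 100
Round 3 — Delta shuts down.
  Axion: +40 → 50 < 110
No further shutdowns.

50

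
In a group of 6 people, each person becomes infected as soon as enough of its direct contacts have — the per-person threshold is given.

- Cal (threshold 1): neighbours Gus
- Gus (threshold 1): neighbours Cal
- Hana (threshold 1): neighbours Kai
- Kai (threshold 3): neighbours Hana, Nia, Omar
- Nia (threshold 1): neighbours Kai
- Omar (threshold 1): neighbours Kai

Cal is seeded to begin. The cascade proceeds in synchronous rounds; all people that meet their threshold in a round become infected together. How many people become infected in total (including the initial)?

Round 1 — Cal becomes infected (initial).
Round 2 — checking thresholds:
  Gus: 1 of 1 neighbours ≥ 1, becomes infected.
Round 3 — no new infections; cascade stops.

2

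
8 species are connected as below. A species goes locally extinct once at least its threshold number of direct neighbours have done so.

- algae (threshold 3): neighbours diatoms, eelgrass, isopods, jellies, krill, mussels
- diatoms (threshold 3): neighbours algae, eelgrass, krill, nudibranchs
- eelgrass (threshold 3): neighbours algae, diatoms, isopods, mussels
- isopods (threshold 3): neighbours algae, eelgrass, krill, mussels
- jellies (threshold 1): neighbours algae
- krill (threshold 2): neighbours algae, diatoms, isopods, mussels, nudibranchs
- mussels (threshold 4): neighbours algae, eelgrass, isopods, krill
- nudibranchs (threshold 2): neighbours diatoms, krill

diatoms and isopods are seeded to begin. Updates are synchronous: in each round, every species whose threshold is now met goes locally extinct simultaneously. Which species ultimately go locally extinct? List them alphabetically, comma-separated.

Round 1 — diatoms, isopods go locally extinct (initial).
Round 2 — checking thresholds:
  algae: 2 of 6 neighbours < 3, holds.
  eelgrass: 2 of 4 neighbours < 3, holds.
  krill: 2 of 5 neighbours ≥ 2, goes locally extinct.
  mussels: 1 of 4 neighbours < 4, holds.
  nudibranchs: 1 of 2 neighbours < 2, holds.
Round 3 — checking thresholds:
  algae: 3 of 6 neighbours ≥ 3, goes locally extinct.
  eelgrass: 2 of 4 neighbours < 3, holds.
  mussels: 2 of 4 neighbours < 4, holds.
  nudibranchs: 2 of 2 neighbours ≥ 2, goes locally extinct.
Round 4 — checking thresholds:
  eelgrass: 3 of 4 neighbours ≥ 3, goes locally extinct.
  jellies: 1 of 1 neighbours ≥ 1, goes locally extinct.
  mussels: 3 of 4 neighbours < 4, holds.
Round 5 — checking thresholds:
  mussels: 4 of 4 neighbours ≥ 4, goes locally extinct.
Round 6 — no new extinctions; cascade stops.

algae, diatoms, eelgrass, isopods, jellies, krill, mussels, nudibranchs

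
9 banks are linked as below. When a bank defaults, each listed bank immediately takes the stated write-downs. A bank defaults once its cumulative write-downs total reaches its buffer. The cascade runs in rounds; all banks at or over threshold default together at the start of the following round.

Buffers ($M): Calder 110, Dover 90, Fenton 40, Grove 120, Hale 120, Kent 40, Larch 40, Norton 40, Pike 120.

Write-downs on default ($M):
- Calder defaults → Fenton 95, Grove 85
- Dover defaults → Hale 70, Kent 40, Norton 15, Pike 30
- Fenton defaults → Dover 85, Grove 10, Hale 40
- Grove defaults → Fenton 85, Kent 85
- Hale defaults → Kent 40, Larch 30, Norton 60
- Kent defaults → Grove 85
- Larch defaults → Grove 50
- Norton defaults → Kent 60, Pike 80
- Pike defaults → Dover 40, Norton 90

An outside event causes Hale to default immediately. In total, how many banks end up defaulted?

3

Round 1 — Hale defaults (initial).
  Kent: +40 → 40 ≥ 40
  Larch: +30 → 30 < 40
  Norton: +60 → 60 ≥ 40
Round 2 — Kent, Norton default.
  Grove: +85 → 85 < 120
  Pike: +80 → 80 < 120
No further defaults.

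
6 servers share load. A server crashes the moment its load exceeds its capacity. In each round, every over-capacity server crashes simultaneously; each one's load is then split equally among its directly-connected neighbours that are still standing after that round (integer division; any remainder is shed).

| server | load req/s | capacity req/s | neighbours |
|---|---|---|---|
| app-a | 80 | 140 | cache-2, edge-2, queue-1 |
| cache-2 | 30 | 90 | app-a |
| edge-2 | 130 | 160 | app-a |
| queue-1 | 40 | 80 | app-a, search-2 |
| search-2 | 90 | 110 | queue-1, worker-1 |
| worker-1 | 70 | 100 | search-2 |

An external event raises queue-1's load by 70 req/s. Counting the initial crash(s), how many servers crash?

3

Round 1 — queue-1 at 110 > 80. queue-1 crashes.
  queue-1 sheds 110 req/s to app-a, search-2: 55 each.
    app-a: 80+55 = 135 ≤ 140
    search-2: 90+55 = 145 > 110
Round 2 — search-2 crashes.
  search-2 sheds 145 req/s to worker-1: 145 each.
    worker-1: 70+145 = 215 > 100
Round 3 — worker-1 crashes.
  worker-1 sheds 215 req/s: no online neighbours, lost.
No further crashes.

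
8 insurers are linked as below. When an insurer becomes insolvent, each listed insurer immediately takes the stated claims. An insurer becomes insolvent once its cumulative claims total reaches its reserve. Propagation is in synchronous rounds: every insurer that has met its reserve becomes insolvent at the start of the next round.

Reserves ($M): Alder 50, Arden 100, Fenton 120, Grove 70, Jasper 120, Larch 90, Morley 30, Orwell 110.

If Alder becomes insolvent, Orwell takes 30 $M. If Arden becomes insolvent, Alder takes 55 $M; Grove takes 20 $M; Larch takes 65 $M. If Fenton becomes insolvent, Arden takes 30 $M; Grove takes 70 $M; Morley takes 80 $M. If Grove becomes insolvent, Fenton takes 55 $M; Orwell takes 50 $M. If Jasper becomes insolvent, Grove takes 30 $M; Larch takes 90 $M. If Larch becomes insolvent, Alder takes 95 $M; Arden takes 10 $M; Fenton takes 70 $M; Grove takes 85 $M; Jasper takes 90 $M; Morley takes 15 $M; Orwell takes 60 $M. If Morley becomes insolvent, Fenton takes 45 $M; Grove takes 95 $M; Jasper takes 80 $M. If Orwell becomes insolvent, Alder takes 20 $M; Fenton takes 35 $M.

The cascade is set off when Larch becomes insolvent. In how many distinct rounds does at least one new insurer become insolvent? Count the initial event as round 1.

5

Round 1 — Larch becomes insolvent (initial).
  Alder: +95 → 95 ≥ 50
  Arden: +10 → 10 < 100
  Fenton: +70 → 70 < 120
  Grove: +85 → 85 ≥ 70
  Jasper: +90 → 90 < 120
  Morley: +15 → 15 < 30
  Orwell: +60 → 60 < 110
Round 2 — Alder, Grove become insolvent.
  Fenton: +55 → 125 ≥ 120
  Orwell: +30+50 → 140 ≥ 110
Round 3 — Fenton, Orwell become insolvent.
  Arden: +30 → 40 < 100
  Morley: +80 → 95 ≥ 30
Round 4 — Morley becomes insolvent.
  Jasper: +80 → 170 ≥ 120
Round 5 — Jasper becomes insolvent.
No further insolvencies.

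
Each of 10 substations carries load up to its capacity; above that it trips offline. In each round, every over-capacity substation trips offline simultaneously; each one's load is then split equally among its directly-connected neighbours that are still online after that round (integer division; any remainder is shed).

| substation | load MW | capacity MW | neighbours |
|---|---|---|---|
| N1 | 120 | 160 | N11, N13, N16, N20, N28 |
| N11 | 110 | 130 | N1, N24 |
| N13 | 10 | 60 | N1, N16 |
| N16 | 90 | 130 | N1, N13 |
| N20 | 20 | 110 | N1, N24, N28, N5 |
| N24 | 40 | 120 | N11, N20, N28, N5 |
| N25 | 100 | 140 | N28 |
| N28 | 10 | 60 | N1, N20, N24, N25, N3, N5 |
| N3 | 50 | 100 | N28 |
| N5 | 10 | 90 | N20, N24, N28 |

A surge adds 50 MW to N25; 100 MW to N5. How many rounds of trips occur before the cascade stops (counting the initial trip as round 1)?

Round 1 — N25 at 150 > 140; N5 at 110 > 90. N25, N5 trip offline.
  N25 sheds 150 MW to N28: 150 each.
    N28: 10+150 = 160 > 60
  N5 sheds 110 MW to N20, N24, N28: 36 each (2 lost).
    N20: 20+36 = 56 ≤ 110
    N24: 40+36 = 76 ≤ 120
    N28: 160+36 = 196 > 60
Round 2 — N28 trips offline.
  N28 sheds 196 MW to N1, N20, N24, N3: 49 each.
    N1: 120+49 = 169 > 160
    N20: 56+49 = 105 ≤ 110
    N24: 76+49 = 125 > 120
    N3: 50+49 = 99 ≤ 100
Round 3 — N1, N24 trip offline.
  N1 sheds 169 MW to N11, N13, N16, N20: 42 each (1 lost).
    N11: 110+42 = 152 > 130
    N13: 10+42 = 52 ≤ 60
    N16: 90+42 = 132 > 130
    N20: 105+42 = 147 > 110
  N24 sheds 125 MW to N11, N20: 62 each (1 lost).
    N11: 152+62 = 214 > 130
    N20: 147+62 = 209 > 110
Round 4 — N11, N16, N20 trip offline.
  N11 sheds 214 MW: no online neighbours, lost.
  N16 sheds 132 MW to N13: 132 each.
    N13: 52+132 = 184 > 60
  N20 sheds 209 MW: no online neighbours, lost.
Round 5 — N13 trips offline.
  N13 sheds 184 MW: no online neighbours, lost.
No further trips.

5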